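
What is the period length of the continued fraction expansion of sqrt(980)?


Run the CF algorithm for sqrt(980).
a_0 = floor(sqrt(980)) = 31; set m_0=0, q_0=1.
Recurrence: m' = q*a - m,  q' = (d - m'^2)/q,  a' = floor((a_0 + m')/q').
  step 1: m=31, q=19, a=3
  step 2: m=26, q=16, a=3
  step 3: m=22, q=31, a=1
  step 4: m=9, q=29, a=1
  step 5: m=20, q=20, a=2
  step 6: m=20, q=29, a=1
  step 7: m=9, q=31, a=1
  step 8: m=22, q=16, a=3
  step 9: m=26, q=19, a=3
  step 10: m=31, q=1, a=62
a_10 = 2*a_0 = 62, so the period closes here.
sqrt(980) = [31; 3, 3, 1, 1, 2, 1, 1, 3, 3, 62]
Period length = 10

10


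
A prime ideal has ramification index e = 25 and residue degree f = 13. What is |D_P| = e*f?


|D_P| = e * f
= 25 * 13
= 325

325


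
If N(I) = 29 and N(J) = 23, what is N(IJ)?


N(IJ) = N(I) * N(J)
= 29 * 23
= 667

667


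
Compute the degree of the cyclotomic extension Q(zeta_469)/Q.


The degree equals Euler's totient phi(469).
469 = 7 * 67
phi(469) = 396

396


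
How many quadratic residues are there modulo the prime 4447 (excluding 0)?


For prime p, the number of non-zero quadratic residues is (p-1)/2.
= (4447-1)/2
= 2223

2223


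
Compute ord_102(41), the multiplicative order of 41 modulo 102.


We want ord_102(41), the smallest k >= 1 with 41^k = 1 mod 102.
n = 102 = 2 * 3 * 17, phi(102) = 32; the order divides phi(n).
Divisors of 32: 1, 2, 4, 8, 16, 32
Repeated squaring mod 102: 41^1 = 41, 41^2 = 49, 41^4 = 55, 41^8 = 67, 41^16 = 1, 41^32 = 1
Test divisors in increasing order:
  k=1: 41^1 = 41 mod 102
  k=2: 41^2 = 49 mod 102
  k=4: 41^4 = 55 mod 102
  k=8: 41^8 = 67 mod 102
  k=16: 41^16 = 1 mod 102  <- first divisor giving 1
Order = 16

16


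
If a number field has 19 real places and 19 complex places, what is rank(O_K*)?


By Dirichlet's unit theorem:
rank = r1 + r2 - 1
= 19 + 19 - 1
= 37

37


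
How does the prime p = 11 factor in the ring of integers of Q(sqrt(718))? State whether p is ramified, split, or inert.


K = Q(sqrt(718)). Since d mod 4 = 2, disc(K) = 2872.
Check p | disc: 2872 mod 11 = 1.
p does not divide disc. Compute Legendre symbol (d/p):
3^((11-1)/2) mod 11 = 1
(d/p) = 1, so p splits: (p) = P*P' with e=1, f=1, g=2.
Therefore p is split.

split


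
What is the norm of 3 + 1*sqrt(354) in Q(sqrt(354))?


N(a + b*sqrt(d)) = a^2 - d*b^2
= (3)^2 - (354)*(1)^2
= 9 - 354
= -345

-345


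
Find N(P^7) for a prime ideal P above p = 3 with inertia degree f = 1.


N(P^a) = p^(a*f)
= 3^(7*1)
= 3^7
= 2187

2187


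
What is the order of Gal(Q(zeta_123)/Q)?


|Gal(Q(zeta_123)/Q)| = phi(123)
= 80

80


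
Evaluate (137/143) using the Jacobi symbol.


Compute (137/143) via quadratic reciprocity:
  reciprocity: (137/143) -> +(143/137)
  reduce: (6/137)
  pull out 2: (2/137) = +1  (since 137 mod 8 = 1)
  reciprocity: (3/137) -> +(137/3)
  reduce: (2/3)
  pull out 2: (2/3) = -1  (since 3 mod 8 = 3)
  (1/3) = 1
Product of signs = -1

-1


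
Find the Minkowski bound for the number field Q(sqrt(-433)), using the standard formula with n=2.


d = -433, d mod 4 = 3, so disc(K) = 4d = -1732; |disc(K)| = 1732
Imaginary quadratic field, so n = 2, s = r2 = 1, r1 = 0
M = (n!/n^n) * (4/pi)^s * sqrt(|disc(K)|) = (2!/2^2) * (4/pi)^1 * sqrt(1732)
= 0.5 * 1.273240 * 41.617304
= 26.4944

26.4944


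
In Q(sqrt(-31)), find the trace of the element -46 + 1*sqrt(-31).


Tr(a + b*sqrt(d)) = (a + b*sqrt(d)) + (a - b*sqrt(d)) = 2a
= 2 * (-46)
= -92

-92


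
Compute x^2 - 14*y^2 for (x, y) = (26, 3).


x^2 - d*y^2
= 26^2 - 14*3^2
= 676 - 126
= 550

550


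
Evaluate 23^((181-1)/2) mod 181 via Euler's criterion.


p = 181 is prime and the exponent is (p-1)/2 = 90, so by Euler's criterion 23^90 = (23/181) = +1 or -1 mod 181.
Compute by square-and-multiply:
  90 = 64 + 16 + 8 + 2 (binary 1011010)
  Repeated squaring mod 181: 23^1 = 23, 23^2 = 167, 23^4 = 15, 23^8 = 44, 23^16 = 126, 23^32 = 129, 23^64 = 170
  23^90 = 23^64 * 23^16 * 23^8 * 23^2 = 170 * 126 * 44 * 167 mod 181
    170 * 126 = 21420 = 62 mod 181
    62 * 44 = 2728 = 13 mod 181
    13 * 167 = 2171 = 180 mod 181
  23^90 = 180 mod 181
Result 180 = p - 1 = -1 mod 181: 23 is a quadratic non-residue mod 181. As a residue in [0, p-1] the value is 180.
23^90 mod 181 = 180

180


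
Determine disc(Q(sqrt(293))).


For K = Q(sqrt(d)) with d squarefree: disc(K) = d if d = 1 mod 4, and disc(K) = 4d if d = 2 or 3 mod 4.
Here d = 293, and d mod 4 = 1.
d = 1 mod 4 (O_K = Z[(1+sqrt(d))/2]), so disc(K) = d = 293

293


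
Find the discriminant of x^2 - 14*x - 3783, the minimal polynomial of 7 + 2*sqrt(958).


The element 7 + 2*sqrt(958) has minimal polynomial:
x^2 - 14*x - 3783
Discriminant = (-14)^2 - 4*(-3783)
= 196 + 15132
= 15328

15328


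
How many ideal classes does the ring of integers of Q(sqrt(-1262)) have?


K = Q(sqrt(-1262)). d mod 4 = 2, so D = disc(K) = 4d = -5048
h(K) equals the number of primitive reduced positive-definite forms (a, b, c) = a*x^2 + b*x*y + c*y^2 with b^2 - 4ac = D,
where reduced means |b| <= a <= c, with b >= 0 whenever |b| = a or a = c, and primitive means gcd(a, b, c) = 1.
Reduced forces 3a^2 <= |D| = 5048, so 1 <= a <= 41; b must have the parity of D, and c = (b^2 - D)/(4a) must be an integer >= a.
Enumerate a = 1..41, b in [-a, a]:
  a=1: (1, 0, 1262)  [1]
  a=2: (2, 0, 631)  [1]
  a=3: (3, -2, 421), (3, 2, 421)  [2]
  a=4..5: none
  a=6: (6, -4, 211), (6, 4, 211)  [2]
  a=7..8: none
  a=9: (9, -8, 142), (9, 8, 142)  [2]
  a=10: none
  a=11: (11, -10, 117), (11, 10, 117)  [2]
  a=12: none
  a=13: (13, -10, 99), (13, 10, 99)  [2]
  a=14..16: none
  a=17: (17, -16, 78), (17, 16, 78)  [2]
  a=18: (18, -8, 71), (18, 8, 71)  [2]
  a=19: (19, -14, 69), (19, 14, 69)  [2]
  a=20..21: none
  a=22: (22, -12, 59), (22, 12, 59)  [2]
  a=23: (23, -14, 57), (23, 14, 57)  [2]
  a=24..25: none
  a=26: (26, -16, 51), (26, 16, 51)  [2]
  a=27: (27, -26, 53), (27, 26, 53)  [2]
  a=28..30: none
  a=31: (31, -6, 41), (31, 6, 41)  [2]
  a=32: none
  a=33: (33, -32, 46), (33, -10, 39), (33, 10, 39), (33, 32, 46)  [4]
  a=34: (34, -16, 39), (34, 16, 39)  [2]
  a=35..36: none
  a=37: (37, -24, 38), (37, 24, 38)  [2]
  a=38..41: none
Total reduced forms: 1 + 1 + 2 + 2 + 2 + 2 + 2 + 2 + 2 + 2 + 2 + 2 + 2 + 2 + 2 + 4 + 2 + 2 = 36
h = 36

36


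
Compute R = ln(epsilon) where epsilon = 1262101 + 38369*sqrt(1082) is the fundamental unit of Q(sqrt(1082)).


epsilon = 1262101 + 38369*sqrt(1082)
= 2.5242e+06
R = ln(2.5242e+06)
= 14.7414

14.7414


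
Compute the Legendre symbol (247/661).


p = 661 is prime, so compute (247/661) with the reciprocity algorithm (Jacobi-symbol steps: pull out 2s via (2/n), flip via reciprocity, reduce):
  reciprocity: (247/661) -> +(661/247)
  reduce: (167/247)
  reciprocity: (167/247) -> -(247/167)
  reduce: (80/167)
  pull out 2: (2/167) = +1  (since 167 mod 8 = 7)
  pull out 2: (2/167) = +1  (since 167 mod 8 = 7)
  pull out 2: (2/167) = +1  (since 167 mod 8 = 7)
  pull out 2: (2/167) = +1  (since 167 mod 8 = 7)
  reciprocity: (5/167) -> +(167/5)
  reduce: (2/5)
  pull out 2: (2/5) = -1  (since 5 mod 8 = 5)
  (1/5) = 1
Product of signs = 1
(247/661) = 1

1


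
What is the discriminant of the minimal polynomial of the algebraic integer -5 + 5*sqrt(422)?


The element -5 + 5*sqrt(422) has minimal polynomial:
x^2 + 10*x - 10525
Discriminant = (10)^2 - 4*(-10525)
= 100 + 42100
= 42200

42200


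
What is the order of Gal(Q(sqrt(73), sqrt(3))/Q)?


The 2 square roots of distinct primes are multiplicatively independent over Q,
so [K:Q] = 2^2 and Gal(K/Q) is isomorphic to (Z/2Z)^2.
|Gal| = 2^2 = 4

4


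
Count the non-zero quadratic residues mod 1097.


For prime p, the number of non-zero quadratic residues is (p-1)/2.
= (1097-1)/2
= 548

548


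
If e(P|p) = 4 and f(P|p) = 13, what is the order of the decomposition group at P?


|D_P| = e * f
= 4 * 13
= 52

52


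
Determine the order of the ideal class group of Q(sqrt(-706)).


K = Q(sqrt(-706)). d mod 4 = 2, so D = disc(K) = 4d = -2824
h(K) equals the number of primitive reduced positive-definite forms (a, b, c) = a*x^2 + b*x*y + c*y^2 with b^2 - 4ac = D,
where reduced means |b| <= a <= c, with b >= 0 whenever |b| = a or a = c, and primitive means gcd(a, b, c) = 1.
Reduced forces 3a^2 <= |D| = 2824, so 1 <= a <= 30; b must have the parity of D, and c = (b^2 - D)/(4a) must be an integer >= a.
Enumerate a = 1..30, b in [-a, a]:
  a=1: (1, 0, 706)  [1]
  a=2: (2, 0, 353)  [1]
  a=3..4: none
  a=5: (5, -4, 142), (5, 4, 142)  [2]
  a=6: none
  a=7: (7, -2, 101), (7, 2, 101)  [2]
  a=8..9: none
  a=10: (10, -4, 71), (10, 4, 71)  [2]
  a=11: (11, -6, 65), (11, 6, 65)  [2]
  a=12: none
  a=13: (13, -6, 55), (13, 6, 55)  [2]
  a=14: (14, -12, 53), (14, 12, 53)  [2]
  a=15..16: none
  a=17: (17, -10, 43), (17, 10, 43)  [2]
  a=18: none
  a=19: (19, -8, 38), (19, 8, 38)  [2]
  a=20..21: none
  a=22: (22, -16, 35), (22, 16, 35)  [2]
  a=23..24: none
  a=25: (25, -24, 34), (25, 24, 34)  [2]
  a=26: (26, -20, 31), (26, 20, 31)  [2]
  a=27..30: none
Total reduced forms: 1 + 1 + 2 + 2 + 2 + 2 + 2 + 2 + 2 + 2 + 2 + 2 + 2 = 24
h = 24

24


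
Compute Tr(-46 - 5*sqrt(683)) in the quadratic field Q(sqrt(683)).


Tr(a + b*sqrt(d)) = (a + b*sqrt(d)) + (a - b*sqrt(d)) = 2a
= 2 * (-46)
= -92

-92


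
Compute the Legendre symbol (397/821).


p = 821 is prime, so compute (397/821) with the reciprocity algorithm (Jacobi-symbol steps: pull out 2s via (2/n), flip via reciprocity, reduce):
  reciprocity: (397/821) -> +(821/397)
  reduce: (27/397)
  reciprocity: (27/397) -> +(397/27)
  reduce: (19/27)
  reciprocity: (19/27) -> -(27/19)
  reduce: (8/19)
  pull out 2: (2/19) = -1  (since 19 mod 8 = 3)
  pull out 2: (2/19) = -1  (since 19 mod 8 = 3)
  pull out 2: (2/19) = -1  (since 19 mod 8 = 3)
  (1/19) = 1
Product of signs = 1
(397/821) = 1

1


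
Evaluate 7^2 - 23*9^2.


x^2 - d*y^2
= 7^2 - 23*9^2
= 49 - 1863
= -1814

-1814


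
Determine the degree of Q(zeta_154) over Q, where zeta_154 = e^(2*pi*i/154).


The degree equals Euler's totient phi(154).
154 = 2 * 7 * 11
phi(154) = 60

60


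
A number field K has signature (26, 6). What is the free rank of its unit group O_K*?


By Dirichlet's unit theorem:
rank = r1 + r2 - 1
= 26 + 6 - 1
= 31

31


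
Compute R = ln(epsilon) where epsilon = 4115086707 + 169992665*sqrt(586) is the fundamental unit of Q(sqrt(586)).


epsilon = 4115086707 + 169992665*sqrt(586)
= 8.2302e+09
R = ln(8.2302e+09)
= 22.8311

22.8311


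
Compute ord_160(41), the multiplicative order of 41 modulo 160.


We want ord_160(41), the smallest k >= 1 with 41^k = 1 mod 160.
n = 160 = 2^5 * 5, phi(160) = 64; the order divides phi(n).
Divisors of 64: 1, 2, 4, 8, 16, 32, 64
Repeated squaring mod 160: 41^1 = 41, 41^2 = 81, 41^4 = 1, 41^8 = 1, 41^16 = 1, 41^32 = 1, 41^64 = 1
Test divisors in increasing order:
  k=1: 41^1 = 41 mod 160
  k=2: 41^2 = 81 mod 160
  k=4: 41^4 = 1 mod 160  <- first divisor giving 1
Order = 4

4


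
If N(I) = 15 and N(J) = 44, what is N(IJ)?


N(IJ) = N(I) * N(J)
= 15 * 44
= 660

660


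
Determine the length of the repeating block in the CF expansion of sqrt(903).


Run the CF algorithm for sqrt(903).
a_0 = floor(sqrt(903)) = 30; set m_0=0, q_0=1.
Recurrence: m' = q*a - m,  q' = (d - m'^2)/q,  a' = floor((a_0 + m')/q').
  step 1: m=30, q=3, a=20
  step 2: m=30, q=1, a=60
a_2 = 2*a_0 = 60, so the period closes here.
sqrt(903) = [30; 20, 60]
Period length = 2

2


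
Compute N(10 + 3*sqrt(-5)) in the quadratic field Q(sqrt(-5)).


N(a + b*sqrt(d)) = a^2 - d*b^2
= (10)^2 - (-5)*(3)^2
= 100 + 45
= 145

145


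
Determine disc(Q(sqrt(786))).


For K = Q(sqrt(d)) with d squarefree: disc(K) = d if d = 1 mod 4, and disc(K) = 4d if d = 2 or 3 mod 4.
Here d = 786, and d mod 4 = 2.
d = 2 mod 4, not 1 (O_K = Z[sqrt(d)]), so disc(K) = 4d = 4 * (786) = 3144

3144


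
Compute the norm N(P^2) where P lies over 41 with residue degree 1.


N(P^a) = p^(a*f)
= 41^(2*1)
= 41^2
= 1681

1681


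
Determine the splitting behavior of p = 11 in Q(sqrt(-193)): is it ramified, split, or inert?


K = Q(sqrt(-193)). Since d mod 4 = 3, disc(K) = -772.
Check p | disc: -772 mod 11 = 9.
p does not divide disc. Compute Legendre symbol (d/p):
5^((11-1)/2) mod 11 = 1
(d/p) = 1, so p splits: (p) = P*P' with e=1, f=1, g=2.
Therefore p is split.

split


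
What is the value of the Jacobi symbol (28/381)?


Compute (28/381) via quadratic reciprocity:
  pull out 2: (2/381) = -1  (since 381 mod 8 = 5)
  pull out 2: (2/381) = -1  (since 381 mod 8 = 5)
  reciprocity: (7/381) -> +(381/7)
  reduce: (3/7)
  reciprocity: (3/7) -> -(7/3)
  reduce: (1/3)
  (1/3) = 1
Product of signs = -1

-1


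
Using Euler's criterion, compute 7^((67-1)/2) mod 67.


p = 67 is prime and the exponent is (p-1)/2 = 33, so by Euler's criterion 7^33 = (7/67) = +1 or -1 mod 67.
Compute by square-and-multiply:
  33 = 32 + 1 (binary 100001)
  Repeated squaring mod 67: 7^1 = 7, 7^2 = 49, 7^4 = 56, 7^8 = 54, 7^16 = 35, 7^32 = 19
  7^33 = 7^32 * 7^1 = 19 * 7 mod 67
    19 * 7 = 133 = 66 mod 67
  7^33 = 66 mod 67
Result 66 = p - 1 = -1 mod 67: 7 is a quadratic non-residue mod 67. As a residue in [0, p-1] the value is 66.
7^33 mod 67 = 66

66


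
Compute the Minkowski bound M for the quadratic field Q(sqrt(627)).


d = 627, d mod 4 = 3, so disc(K) = 4d = 2508; |disc(K)| = 2508
Real quadratic field, so n = 2, s = r2 = 0, r1 = 2
M = (n!/n^n) * (4/pi)^s * sqrt(|disc(K)|) = (2!/2^2) * (4/pi)^0 * sqrt(2508)
= 0.5 * 1.000000 * 50.079936
= 25.0400

25.0400


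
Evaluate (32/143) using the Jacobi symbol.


Compute (32/143) via quadratic reciprocity:
  pull out 2: (2/143) = +1  (since 143 mod 8 = 7)
  pull out 2: (2/143) = +1  (since 143 mod 8 = 7)
  pull out 2: (2/143) = +1  (since 143 mod 8 = 7)
  pull out 2: (2/143) = +1  (since 143 mod 8 = 7)
  pull out 2: (2/143) = +1  (since 143 mod 8 = 7)
  (1/143) = 1
Product of signs = 1

1


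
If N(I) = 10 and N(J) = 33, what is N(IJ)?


N(IJ) = N(I) * N(J)
= 10 * 33
= 330

330


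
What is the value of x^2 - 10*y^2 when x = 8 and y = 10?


x^2 - d*y^2
= 8^2 - 10*10^2
= 64 - 1000
= -936

-936


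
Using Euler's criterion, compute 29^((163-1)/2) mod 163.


p = 163 is prime and the exponent is (p-1)/2 = 81, so by Euler's criterion 29^81 = (29/163) = +1 or -1 mod 163.
Compute by square-and-multiply:
  81 = 64 + 16 + 1 (binary 1010001)
  Repeated squaring mod 163: 29^1 = 29, 29^2 = 26, 29^4 = 24, 29^8 = 87, 29^16 = 71, 29^32 = 151, 29^64 = 144
  29^81 = 29^64 * 29^16 * 29^1 = 144 * 71 * 29 mod 163
    144 * 71 = 10224 = 118 mod 163
    118 * 29 = 3422 = 162 mod 163
  29^81 = 162 mod 163
Result 162 = p - 1 = -1 mod 163: 29 is a quadratic non-residue mod 163. As a residue in [0, p-1] the value is 162.
29^81 mod 163 = 162

162


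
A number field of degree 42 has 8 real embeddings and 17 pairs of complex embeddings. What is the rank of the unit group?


By Dirichlet's unit theorem:
rank = r1 + r2 - 1
= 8 + 17 - 1
= 24

24


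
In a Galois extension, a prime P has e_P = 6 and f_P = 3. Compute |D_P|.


|D_P| = e * f
= 6 * 3
= 18

18


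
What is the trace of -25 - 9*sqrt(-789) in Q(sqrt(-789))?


Tr(a + b*sqrt(d)) = (a + b*sqrt(d)) + (a - b*sqrt(d)) = 2a
= 2 * (-25)
= -50

-50


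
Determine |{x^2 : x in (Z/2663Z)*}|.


For prime p, the number of non-zero quadratic residues is (p-1)/2.
= (2663-1)/2
= 1331

1331


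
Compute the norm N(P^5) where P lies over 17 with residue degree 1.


N(P^a) = p^(a*f)
= 17^(5*1)
= 17^5
= 1419857

1419857


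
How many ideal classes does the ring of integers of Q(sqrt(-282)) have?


K = Q(sqrt(-282)). d mod 4 = 2, so D = disc(K) = 4d = -1128
h(K) equals the number of primitive reduced positive-definite forms (a, b, c) = a*x^2 + b*x*y + c*y^2 with b^2 - 4ac = D,
where reduced means |b| <= a <= c, with b >= 0 whenever |b| = a or a = c, and primitive means gcd(a, b, c) = 1.
Reduced forces 3a^2 <= |D| = 1128, so 1 <= a <= 19; b must have the parity of D, and c = (b^2 - D)/(4a) must be an integer >= a.
Enumerate a = 1..19, b in [-a, a]:
  a=1: (1, 0, 282)  [1]
  a=2: (2, 0, 141)  [1]
  a=3: (3, 0, 94)  [1]
  a=4..5: none
  a=6: (6, 0, 47)  [1]
  a=7..10: none
  a=11: (11, -4, 26), (11, 4, 26)  [2]
  a=12: none
  a=13: (13, -4, 22), (13, 4, 22)  [2]
  a=14..19: none
Total reduced forms: 1 + 1 + 1 + 1 + 2 + 2 = 8
h = 8

8


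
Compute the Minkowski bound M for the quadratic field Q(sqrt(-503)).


d = -503, d mod 4 = 1, so disc(K) = d = -503; |disc(K)| = 503
Imaginary quadratic field, so n = 2, s = r2 = 1, r1 = 0
M = (n!/n^n) * (4/pi)^s * sqrt(|disc(K)|) = (2!/2^2) * (4/pi)^1 * sqrt(503)
= 0.5 * 1.273240 * 22.427661
= 14.2779

14.2779


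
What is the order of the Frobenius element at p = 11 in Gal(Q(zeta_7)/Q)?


The Frobenius at p in Gal(Q(zeta_n)/Q) = (Z/nZ)* is the class of p, so its order is ord_7(11), the smallest k >= 1 with 11^k = 1 mod 7.
n = 7 = 7, phi(7) = 6; the order divides phi(n).
Divisors of 6: 1, 2, 3, 6
Repeated squaring mod 7: 11^1 = 4, 11^2 = 2, 11^4 = 4
Test divisors in increasing order:
  k=1: 11^1 = 4 mod 7
  k=2: 11^2 = 2 mod 7
  k=3: 11^3 = 2 * 4 = 1 mod 7  <- first divisor giving 1
Order = 3

3


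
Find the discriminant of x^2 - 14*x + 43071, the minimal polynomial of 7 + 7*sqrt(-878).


The element 7 + 7*sqrt(-878) has minimal polynomial:
x^2 - 14*x + 43071
Discriminant = (-14)^2 - 4*(43071)
= 196 - 172284
= -172088

-172088


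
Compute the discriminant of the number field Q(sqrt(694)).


For K = Q(sqrt(d)) with d squarefree: disc(K) = d if d = 1 mod 4, and disc(K) = 4d if d = 2 or 3 mod 4.
Here d = 694, and d mod 4 = 2.
d = 2 mod 4, not 1 (O_K = Z[sqrt(d)]), so disc(K) = 4d = 4 * (694) = 2776

2776


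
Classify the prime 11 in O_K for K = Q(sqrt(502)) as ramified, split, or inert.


K = Q(sqrt(502)). Since d mod 4 = 2, disc(K) = 2008.
Check p | disc: 2008 mod 11 = 6.
p does not divide disc. Compute Legendre symbol (d/p):
7^((11-1)/2) mod 11 = -1
(d/p) = -1, so p is inert: (p) stays prime with e=1, f=2, g=1.
Therefore p is inert.

inert


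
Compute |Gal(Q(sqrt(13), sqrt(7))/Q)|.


The 2 square roots of distinct primes are multiplicatively independent over Q,
so [K:Q] = 2^2 and Gal(K/Q) is isomorphic to (Z/2Z)^2.
|Gal| = 2^2 = 4

4


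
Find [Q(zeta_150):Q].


The degree equals Euler's totient phi(150).
150 = 2 * 3 * 5^2
phi(150) = 40

40


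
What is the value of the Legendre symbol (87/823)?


p = 823 is prime, so compute (87/823) with the reciprocity algorithm (Jacobi-symbol steps: pull out 2s via (2/n), flip via reciprocity, reduce):
  reciprocity: (87/823) -> -(823/87)
  reduce: (40/87)
  pull out 2: (2/87) = +1  (since 87 mod 8 = 7)
  pull out 2: (2/87) = +1  (since 87 mod 8 = 7)
  pull out 2: (2/87) = +1  (since 87 mod 8 = 7)
  reciprocity: (5/87) -> +(87/5)
  reduce: (2/5)
  pull out 2: (2/5) = -1  (since 5 mod 8 = 5)
  (1/5) = 1
Product of signs = 1
(87/823) = 1

1


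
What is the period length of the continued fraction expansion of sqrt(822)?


Run the CF algorithm for sqrt(822).
a_0 = floor(sqrt(822)) = 28; set m_0=0, q_0=1.
Recurrence: m' = q*a - m,  q' = (d - m'^2)/q,  a' = floor((a_0 + m')/q').
  step 1: m=28, q=38, a=1
  step 2: m=10, q=19, a=2
  step 3: m=28, q=2, a=28
  step 4: m=28, q=19, a=2
  step 5: m=10, q=38, a=1
  step 6: m=28, q=1, a=56
a_6 = 2*a_0 = 56, so the period closes here.
sqrt(822) = [28; 1, 2, 28, 2, 1, 56]
Period length = 6

6


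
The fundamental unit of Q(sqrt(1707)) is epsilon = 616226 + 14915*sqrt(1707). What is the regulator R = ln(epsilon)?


epsilon = 616226 + 14915*sqrt(1707)
= 1.2325e+06
R = ln(1.2325e+06)
= 14.0245

14.0245


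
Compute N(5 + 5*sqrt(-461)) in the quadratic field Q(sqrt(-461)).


N(a + b*sqrt(d)) = a^2 - d*b^2
= (5)^2 - (-461)*(5)^2
= 25 + 11525
= 11550

11550


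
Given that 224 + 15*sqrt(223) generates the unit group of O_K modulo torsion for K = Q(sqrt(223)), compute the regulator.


epsilon = 224 + 15*sqrt(223)
= 447.9978
R = ln(447.9978)
= 6.1048

6.1048


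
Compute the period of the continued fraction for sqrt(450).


Run the CF algorithm for sqrt(450).
a_0 = floor(sqrt(450)) = 21; set m_0=0, q_0=1.
Recurrence: m' = q*a - m,  q' = (d - m'^2)/q,  a' = floor((a_0 + m')/q').
  step 1: m=21, q=9, a=4
  step 2: m=15, q=25, a=1
  step 3: m=10, q=14, a=2
  step 4: m=18, q=9, a=4
  step 5: m=18, q=14, a=2
  step 6: m=10, q=25, a=1
  step 7: m=15, q=9, a=4
  step 8: m=21, q=1, a=42
a_8 = 2*a_0 = 42, so the period closes here.
sqrt(450) = [21; 4, 1, 2, 4, 2, 1, 4, 42]
Period length = 8

8


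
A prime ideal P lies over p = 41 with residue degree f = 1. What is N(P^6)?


N(P^a) = p^(a*f)
= 41^(6*1)
= 41^6
= 4750104241

4750104241


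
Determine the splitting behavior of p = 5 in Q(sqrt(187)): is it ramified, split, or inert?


K = Q(sqrt(187)). Since d mod 4 = 3, disc(K) = 748.
Check p | disc: 748 mod 5 = 3.
p does not divide disc. Compute Legendre symbol (d/p):
2^((5-1)/2) mod 5 = -1
(d/p) = -1, so p is inert: (p) stays prime with e=1, f=2, g=1.
Therefore p is inert.

inert


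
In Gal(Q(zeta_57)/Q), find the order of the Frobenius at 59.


The Frobenius at p in Gal(Q(zeta_n)/Q) = (Z/nZ)* is the class of p, so its order is ord_57(59), the smallest k >= 1 with 59^k = 1 mod 57.
n = 57 = 3 * 19, phi(57) = 36; the order divides phi(n).
Divisors of 36: 1, 2, 3, 4, 6, 9, 12, 18, 36
Repeated squaring mod 57: 59^1 = 2, 59^2 = 4, 59^4 = 16, 59^8 = 28, 59^16 = 43, 59^32 = 25
Test divisors in increasing order:
  k=1: 59^1 = 2 mod 57
  k=2: 59^2 = 4 mod 57
  k=3: 59^3 = 4 * 2 = 8 mod 57
  k=4: 59^4 = 16 mod 57
  k=6: 59^6 = 16 * 4 = 7 mod 57
  k=9: 59^9 = 28 * 2 = 56 mod 57
  k=12: 59^12 = 28 * 16 = 49 mod 57
  k=18: 59^18 = 43 * 4 = 1 mod 57  <- first divisor giving 1
Order = 18

18


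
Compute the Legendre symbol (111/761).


p = 761 is prime, so compute (111/761) with the reciprocity algorithm (Jacobi-symbol steps: pull out 2s via (2/n), flip via reciprocity, reduce):
  reciprocity: (111/761) -> +(761/111)
  reduce: (95/111)
  reciprocity: (95/111) -> -(111/95)
  reduce: (16/95)
  pull out 2: (2/95) = +1  (since 95 mod 8 = 7)
  pull out 2: (2/95) = +1  (since 95 mod 8 = 7)
  pull out 2: (2/95) = +1  (since 95 mod 8 = 7)
  pull out 2: (2/95) = +1  (since 95 mod 8 = 7)
  (1/95) = 1
Product of signs = -1
(111/761) = -1

-1


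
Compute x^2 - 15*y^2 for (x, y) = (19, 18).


x^2 - d*y^2
= 19^2 - 15*18^2
= 361 - 4860
= -4499

-4499


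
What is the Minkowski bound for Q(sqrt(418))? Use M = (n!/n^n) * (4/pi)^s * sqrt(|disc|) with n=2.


d = 418, d mod 4 = 2, so disc(K) = 4d = 1672; |disc(K)| = 1672
Real quadratic field, so n = 2, s = r2 = 0, r1 = 2
M = (n!/n^n) * (4/pi)^s * sqrt(|disc(K)|) = (2!/2^2) * (4/pi)^0 * sqrt(1672)
= 0.5 * 1.000000 * 40.890097
= 20.4450

20.4450


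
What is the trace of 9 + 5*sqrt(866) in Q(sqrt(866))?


Tr(a + b*sqrt(d)) = (a + b*sqrt(d)) + (a - b*sqrt(d)) = 2a
= 2 * (9)
= 18

18


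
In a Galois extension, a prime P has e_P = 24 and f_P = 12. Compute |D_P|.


|D_P| = e * f
= 24 * 12
= 288

288


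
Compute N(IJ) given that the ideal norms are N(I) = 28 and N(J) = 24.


N(IJ) = N(I) * N(J)
= 28 * 24
= 672

672


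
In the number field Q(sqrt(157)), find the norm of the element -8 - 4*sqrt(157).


N(a + b*sqrt(d)) = a^2 - d*b^2
= (-8)^2 - (157)*(-4)^2
= 64 - 2512
= -2448

-2448


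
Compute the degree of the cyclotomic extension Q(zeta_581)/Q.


The degree equals Euler's totient phi(581).
581 = 7 * 83
phi(581) = 492

492


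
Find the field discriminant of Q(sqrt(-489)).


For K = Q(sqrt(d)) with d squarefree: disc(K) = d if d = 1 mod 4, and disc(K) = 4d if d = 2 or 3 mod 4.
Here d = -489, and d mod 4 = 3.
d = 3 mod 4, not 1 (O_K = Z[sqrt(d)]), so disc(K) = 4d = 4 * (-489) = -1956

-1956


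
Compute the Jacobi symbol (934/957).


Compute (934/957) via quadratic reciprocity:
  pull out 2: (2/957) = -1  (since 957 mod 8 = 5)
  reciprocity: (467/957) -> +(957/467)
  reduce: (23/467)
  reciprocity: (23/467) -> -(467/23)
  reduce: (7/23)
  reciprocity: (7/23) -> -(23/7)
  reduce: (2/7)
  pull out 2: (2/7) = +1  (since 7 mod 8 = 7)
  (1/7) = 1
Product of signs = -1

-1


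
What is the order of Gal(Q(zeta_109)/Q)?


|Gal(Q(zeta_109)/Q)| = phi(109)
= 108

108


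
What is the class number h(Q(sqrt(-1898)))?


K = Q(sqrt(-1898)). d mod 4 = 2, so D = disc(K) = 4d = -7592
h(K) equals the number of primitive reduced positive-definite forms (a, b, c) = a*x^2 + b*x*y + c*y^2 with b^2 - 4ac = D,
where reduced means |b| <= a <= c, with b >= 0 whenever |b| = a or a = c, and primitive means gcd(a, b, c) = 1.
Reduced forces 3a^2 <= |D| = 7592, so 1 <= a <= 50; b must have the parity of D, and c = (b^2 - D)/(4a) must be an integer >= a.
Enumerate a = 1..50, b in [-a, a]:
  a=1: (1, 0, 1898)  [1]
  a=2: (2, 0, 949)  [1]
  a=3: (3, -2, 633), (3, 2, 633)  [2]
  a=4..5: none
  a=6: (6, -4, 317), (6, 4, 317)  [2]
  a=7..8: none
  a=9: (9, -2, 211), (9, 2, 211)  [2]
  a=10: none
  a=11: (11, -8, 174), (11, 8, 174)  [2]
  a=12: none
  a=13: (13, 0, 146)  [1]
  a=14..17: none
  a=18: (18, -16, 109), (18, 16, 109)  [2]
  a=19..21: none
  a=22: (22, -8, 87), (22, 8, 87)  [2]
  a=23..25: none
  a=26: (26, 0, 73)  [1]
  a=27: (27, -20, 74), (27, 20, 74)  [2]
  a=28: none
  a=29: (29, -8, 66), (29, 8, 66)  [2]
  a=30..32: none
  a=33: (33, -14, 59), (33, -8, 58), (33, 8, 58), (33, 14, 59)  [4]
  a=34..36: none
  a=37: (37, -20, 54), (37, 20, 54)  [2]
  a=38: none
  a=39: (39, -26, 53), (39, 26, 53)  [2]
  a=40..50: none
Total reduced forms: 1 + 1 + 2 + 2 + 2 + 2 + 1 + 2 + 2 + 1 + 2 + 2 + 4 + 2 + 2 = 28
h = 28

28


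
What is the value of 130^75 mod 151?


p = 151 is prime and the exponent is (p-1)/2 = 75, so by Euler's criterion 130^75 = (130/151) = +1 or -1 mod 151.
Compute by square-and-multiply:
  75 = 64 + 8 + 2 + 1 (binary 1001011)
  Repeated squaring mod 151: 130^1 = 130, 130^2 = 139, 130^4 = 144, 130^8 = 49, 130^16 = 136, 130^32 = 74, 130^64 = 40
  130^75 = 130^64 * 130^8 * 130^2 * 130^1 = 40 * 49 * 139 * 130 mod 151
    40 * 49 = 1960 = 148 mod 151
    148 * 139 = 20572 = 36 mod 151
    36 * 130 = 4680 = 150 mod 151
  130^75 = 150 mod 151
Result 150 = p - 1 = -1 mod 151: 130 is a quadratic non-residue mod 151. As a residue in [0, p-1] the value is 150.
130^75 mod 151 = 150

150


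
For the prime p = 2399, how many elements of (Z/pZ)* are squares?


For prime p, the number of non-zero quadratic residues is (p-1)/2.
= (2399-1)/2
= 1199

1199


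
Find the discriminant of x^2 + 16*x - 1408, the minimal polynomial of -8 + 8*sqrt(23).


The element -8 + 8*sqrt(23) has minimal polynomial:
x^2 + 16*x - 1408
Discriminant = (16)^2 - 4*(-1408)
= 256 + 5632
= 5888

5888


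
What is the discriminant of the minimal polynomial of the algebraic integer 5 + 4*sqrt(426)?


The element 5 + 4*sqrt(426) has minimal polynomial:
x^2 - 10*x - 6791
Discriminant = (-10)^2 - 4*(-6791)
= 100 + 27164
= 27264

27264


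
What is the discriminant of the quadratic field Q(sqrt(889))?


For K = Q(sqrt(d)) with d squarefree: disc(K) = d if d = 1 mod 4, and disc(K) = 4d if d = 2 or 3 mod 4.
Here d = 889, and d mod 4 = 1.
d = 1 mod 4 (O_K = Z[(1+sqrt(d))/2]), so disc(K) = d = 889

889


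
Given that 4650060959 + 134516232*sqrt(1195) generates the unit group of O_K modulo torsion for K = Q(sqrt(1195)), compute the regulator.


epsilon = 4650060959 + 134516232*sqrt(1195)
= 9.3001e+09
R = ln(9.3001e+09)
= 22.9533

22.9533


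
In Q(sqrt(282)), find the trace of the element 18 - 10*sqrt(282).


Tr(a + b*sqrt(d)) = (a + b*sqrt(d)) + (a - b*sqrt(d)) = 2a
= 2 * (18)
= 36

36


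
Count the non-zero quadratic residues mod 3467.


For prime p, the number of non-zero quadratic residues is (p-1)/2.
= (3467-1)/2
= 1733

1733


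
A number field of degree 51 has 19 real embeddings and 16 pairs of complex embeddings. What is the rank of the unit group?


By Dirichlet's unit theorem:
rank = r1 + r2 - 1
= 19 + 16 - 1
= 34

34


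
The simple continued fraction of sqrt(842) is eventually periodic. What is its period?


Run the CF algorithm for sqrt(842).
a_0 = floor(sqrt(842)) = 29; set m_0=0, q_0=1.
Recurrence: m' = q*a - m,  q' = (d - m'^2)/q,  a' = floor((a_0 + m')/q').
  step 1: m=29, q=1, a=58
a_1 = 2*a_0 = 58, so the period closes here.
sqrt(842) = [29; 58]
Period length = 1

1


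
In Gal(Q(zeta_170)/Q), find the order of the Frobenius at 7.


The Frobenius at p in Gal(Q(zeta_n)/Q) = (Z/nZ)* is the class of p, so its order is ord_170(7), the smallest k >= 1 with 7^k = 1 mod 170.
n = 170 = 2 * 5 * 17, phi(170) = 64; the order divides phi(n).
Divisors of 64: 1, 2, 4, 8, 16, 32, 64
Repeated squaring mod 170: 7^1 = 7, 7^2 = 49, 7^4 = 21, 7^8 = 101, 7^16 = 1, 7^32 = 1, 7^64 = 1
Test divisors in increasing order:
  k=1: 7^1 = 7 mod 170
  k=2: 7^2 = 49 mod 170
  k=4: 7^4 = 21 mod 170
  k=8: 7^8 = 101 mod 170
  k=16: 7^16 = 1 mod 170  <- first divisor giving 1
Order = 16

16


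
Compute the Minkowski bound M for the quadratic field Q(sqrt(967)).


d = 967, d mod 4 = 3, so disc(K) = 4d = 3868; |disc(K)| = 3868
Real quadratic field, so n = 2, s = r2 = 0, r1 = 2
M = (n!/n^n) * (4/pi)^s * sqrt(|disc(K)|) = (2!/2^2) * (4/pi)^0 * sqrt(3868)
= 0.5 * 1.000000 * 62.193247
= 31.0966

31.0966


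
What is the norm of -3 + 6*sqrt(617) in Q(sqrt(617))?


N(a + b*sqrt(d)) = a^2 - d*b^2
= (-3)^2 - (617)*(6)^2
= 9 - 22212
= -22203

-22203


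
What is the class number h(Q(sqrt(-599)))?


K = Q(sqrt(-599)). d mod 4 = 1, so D = disc(K) = d = -599
h(K) equals the number of primitive reduced positive-definite forms (a, b, c) = a*x^2 + b*x*y + c*y^2 with b^2 - 4ac = D,
where reduced means |b| <= a <= c, with b >= 0 whenever |b| = a or a = c, and primitive means gcd(a, b, c) = 1.
Reduced forces 3a^2 <= |D| = 599, so 1 <= a <= 14; b must have the parity of D, and c = (b^2 - D)/(4a) must be an integer >= a.
Enumerate a = 1..14, b in [-a, a]:
  a=1: (1, 1, 150)  [1]
  a=2: (2, -1, 75), (2, 1, 75)  [2]
  a=3: (3, -1, 50), (3, 1, 50)  [2]
  a=4: (4, -3, 38), (4, 3, 38)  [2]
  a=5: (5, -1, 30), (5, 1, 30)  [2]
  a=6: (6, -5, 26), (6, -1, 25), (6, 1, 25), (6, 5, 26)  [4]
  a=7: none
  a=8: (8, -3, 19), (8, 3, 19)  [2]
  a=9: (9, -7, 18), (9, 7, 18)  [2]
  a=10: (10, -9, 17), (10, -1, 15), (10, 1, 15), (10, 9, 17)  [4]
  a=11: none
  a=12: (12, -11, 15), (12, -5, 13), (12, 5, 13), (12, 11, 15)  [4]
  a=13..14: none
Total reduced forms: 1 + 2 + 2 + 2 + 2 + 4 + 2 + 2 + 4 + 4 = 25
h = 25

25


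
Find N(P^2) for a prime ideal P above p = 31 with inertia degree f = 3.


N(P^a) = p^(a*f)
= 31^(2*3)
= 31^6
= 887503681

887503681


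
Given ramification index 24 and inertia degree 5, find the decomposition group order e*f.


|D_P| = e * f
= 24 * 5
= 120

120


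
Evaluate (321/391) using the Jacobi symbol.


Compute (321/391) via quadratic reciprocity:
  reciprocity: (321/391) -> +(391/321)
  reduce: (70/321)
  pull out 2: (2/321) = +1  (since 321 mod 8 = 1)
  reciprocity: (35/321) -> +(321/35)
  reduce: (6/35)
  pull out 2: (2/35) = -1  (since 35 mod 8 = 3)
  reciprocity: (3/35) -> -(35/3)
  reduce: (2/3)
  pull out 2: (2/3) = -1  (since 3 mod 8 = 3)
  (1/3) = 1
Product of signs = -1

-1


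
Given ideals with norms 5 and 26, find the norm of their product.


N(IJ) = N(I) * N(J)
= 5 * 26
= 130

130


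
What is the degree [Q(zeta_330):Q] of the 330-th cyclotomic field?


The degree equals Euler's totient phi(330).
330 = 2 * 3 * 5 * 11
phi(330) = 80

80


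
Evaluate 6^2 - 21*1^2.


x^2 - d*y^2
= 6^2 - 21*1^2
= 36 - 21
= 15

15


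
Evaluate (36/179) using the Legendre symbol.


p = 179 is prime, so compute (36/179) with the reciprocity algorithm (Jacobi-symbol steps: pull out 2s via (2/n), flip via reciprocity, reduce):
  pull out 2: (2/179) = -1  (since 179 mod 8 = 3)
  pull out 2: (2/179) = -1  (since 179 mod 8 = 3)
  reciprocity: (9/179) -> +(179/9)
  reduce: (8/9)
  pull out 2: (2/9) = +1  (since 9 mod 8 = 1)
  pull out 2: (2/9) = +1  (since 9 mod 8 = 1)
  pull out 2: (2/9) = +1  (since 9 mod 8 = 1)
  (1/9) = 1
Product of signs = 1
(36/179) = 1

1


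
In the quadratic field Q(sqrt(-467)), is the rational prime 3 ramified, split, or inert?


K = Q(sqrt(-467)). Since d mod 4 = 1, disc(K) = -467.
Check p | disc: -467 mod 3 = 1.
p does not divide disc. Compute Legendre symbol (d/p):
1^((3-1)/2) mod 3 = 1
(d/p) = 1, so p splits: (p) = P*P' with e=1, f=1, g=2.
Therefore p is split.

split


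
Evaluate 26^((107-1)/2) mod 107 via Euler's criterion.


p = 107 is prime and the exponent is (p-1)/2 = 53, so by Euler's criterion 26^53 = (26/107) = +1 or -1 mod 107.
Compute by square-and-multiply:
  53 = 32 + 16 + 4 + 1 (binary 110101)
  Repeated squaring mod 107: 26^1 = 26, 26^2 = 34, 26^4 = 86, 26^8 = 13, 26^16 = 62, 26^32 = 99
  26^53 = 26^32 * 26^16 * 26^4 * 26^1 = 99 * 62 * 86 * 26 mod 107
    99 * 62 = 6138 = 39 mod 107
    39 * 86 = 3354 = 37 mod 107
    37 * 26 = 962 = 106 mod 107
  26^53 = 106 mod 107
Result 106 = p - 1 = -1 mod 107: 26 is a quadratic non-residue mod 107. As a residue in [0, p-1] the value is 106.
26^53 mod 107 = 106

106


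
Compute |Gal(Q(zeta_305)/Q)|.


|Gal(Q(zeta_305)/Q)| = phi(305)
= 240

240


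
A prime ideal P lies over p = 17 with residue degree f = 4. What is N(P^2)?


N(P^a) = p^(a*f)
= 17^(2*4)
= 17^8
= 6975757441

6975757441


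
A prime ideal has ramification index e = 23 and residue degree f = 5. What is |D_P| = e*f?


|D_P| = e * f
= 23 * 5
= 115

115


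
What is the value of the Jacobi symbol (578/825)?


Compute (578/825) via quadratic reciprocity:
  pull out 2: (2/825) = +1  (since 825 mod 8 = 1)
  reciprocity: (289/825) -> +(825/289)
  reduce: (247/289)
  reciprocity: (247/289) -> +(289/247)
  reduce: (42/247)
  pull out 2: (2/247) = +1  (since 247 mod 8 = 7)
  reciprocity: (21/247) -> +(247/21)
  reduce: (16/21)
  pull out 2: (2/21) = -1  (since 21 mod 8 = 5)
  pull out 2: (2/21) = -1  (since 21 mod 8 = 5)
  pull out 2: (2/21) = -1  (since 21 mod 8 = 5)
  pull out 2: (2/21) = -1  (since 21 mod 8 = 5)
  (1/21) = 1
Product of signs = 1

1


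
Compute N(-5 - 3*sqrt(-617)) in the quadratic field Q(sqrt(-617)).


N(a + b*sqrt(d)) = a^2 - d*b^2
= (-5)^2 - (-617)*(-3)^2
= 25 + 5553
= 5578

5578


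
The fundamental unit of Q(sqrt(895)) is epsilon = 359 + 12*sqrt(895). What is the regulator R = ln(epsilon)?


epsilon = 359 + 12*sqrt(895)
= 717.9986
R = ln(717.9986)
= 6.5765

6.5765


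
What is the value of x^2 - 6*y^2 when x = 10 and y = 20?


x^2 - d*y^2
= 10^2 - 6*20^2
= 100 - 2400
= -2300

-2300


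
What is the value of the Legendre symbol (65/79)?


p = 79 is prime, so compute (65/79) with the reciprocity algorithm (Jacobi-symbol steps: pull out 2s via (2/n), flip via reciprocity, reduce):
  reciprocity: (65/79) -> +(79/65)
  reduce: (14/65)
  pull out 2: (2/65) = +1  (since 65 mod 8 = 1)
  reciprocity: (7/65) -> +(65/7)
  reduce: (2/7)
  pull out 2: (2/7) = +1  (since 7 mod 8 = 7)
  (1/7) = 1
Product of signs = 1
(65/79) = 1

1


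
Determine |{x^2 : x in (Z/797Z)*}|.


For prime p, the number of non-zero quadratic residues is (p-1)/2.
= (797-1)/2
= 398

398


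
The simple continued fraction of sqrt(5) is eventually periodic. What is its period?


Run the CF algorithm for sqrt(5).
a_0 = floor(sqrt(5)) = 2; set m_0=0, q_0=1.
Recurrence: m' = q*a - m,  q' = (d - m'^2)/q,  a' = floor((a_0 + m')/q').
  step 1: m=2, q=1, a=4
a_1 = 2*a_0 = 4, so the period closes here.
sqrt(5) = [2; 4]
Period length = 1

1


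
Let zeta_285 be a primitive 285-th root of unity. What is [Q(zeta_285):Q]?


The degree equals Euler's totient phi(285).
285 = 3 * 5 * 19
phi(285) = 144

144


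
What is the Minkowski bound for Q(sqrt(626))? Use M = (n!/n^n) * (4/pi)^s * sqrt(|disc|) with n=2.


d = 626, d mod 4 = 2, so disc(K) = 4d = 2504; |disc(K)| = 2504
Real quadratic field, so n = 2, s = r2 = 0, r1 = 2
M = (n!/n^n) * (4/pi)^s * sqrt(|disc(K)|) = (2!/2^2) * (4/pi)^0 * sqrt(2504)
= 0.5 * 1.000000 * 50.039984
= 25.0200

25.0200


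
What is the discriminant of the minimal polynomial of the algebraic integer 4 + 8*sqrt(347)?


The element 4 + 8*sqrt(347) has minimal polynomial:
x^2 - 8*x - 22192
Discriminant = (-8)^2 - 4*(-22192)
= 64 + 88768
= 88832

88832


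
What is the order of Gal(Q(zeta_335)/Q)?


|Gal(Q(zeta_335)/Q)| = phi(335)
= 264

264


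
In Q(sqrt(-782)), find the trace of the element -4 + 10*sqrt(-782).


Tr(a + b*sqrt(d)) = (a + b*sqrt(d)) + (a - b*sqrt(d)) = 2a
= 2 * (-4)
= -8

-8


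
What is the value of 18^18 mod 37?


p = 37 is prime and the exponent is (p-1)/2 = 18, so by Euler's criterion 18^18 = (18/37) = +1 or -1 mod 37.
Compute by square-and-multiply:
  18 = 16 + 2 (binary 10010)
  Repeated squaring mod 37: 18^1 = 18, 18^2 = 28, 18^4 = 7, 18^8 = 12, 18^16 = 33
  18^18 = 18^16 * 18^2 = 33 * 28 mod 37
    33 * 28 = 924 = 36 mod 37
  18^18 = 36 mod 37
Result 36 = p - 1 = -1 mod 37: 18 is a quadratic non-residue mod 37. As a residue in [0, p-1] the value is 36.
18^18 mod 37 = 36

36


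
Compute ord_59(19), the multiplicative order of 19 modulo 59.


We want ord_59(19), the smallest k >= 1 with 19^k = 1 mod 59.
n = 59 = 59, phi(59) = 58; the order divides phi(n).
Divisors of 58: 1, 2, 29, 58
Repeated squaring mod 59: 19^1 = 19, 19^2 = 7, 19^4 = 49, 19^8 = 41, 19^16 = 29, 19^32 = 15
Test divisors in increasing order:
  k=1: 19^1 = 19 mod 59
  k=2: 19^2 = 7 mod 59
  k=29: 19^29 = 29 * 41 * 49 * 19 = 1 mod 59  <- first divisor giving 1
Order = 29

29


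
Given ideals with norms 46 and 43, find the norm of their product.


N(IJ) = N(I) * N(J)
= 46 * 43
= 1978

1978


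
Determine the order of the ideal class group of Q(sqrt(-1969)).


K = Q(sqrt(-1969)). d mod 4 = 3, so D = disc(K) = 4d = -7876
h(K) equals the number of primitive reduced positive-definite forms (a, b, c) = a*x^2 + b*x*y + c*y^2 with b^2 - 4ac = D,
where reduced means |b| <= a <= c, with b >= 0 whenever |b| = a or a = c, and primitive means gcd(a, b, c) = 1.
Reduced forces 3a^2 <= |D| = 7876, so 1 <= a <= 51; b must have the parity of D, and c = (b^2 - D)/(4a) must be an integer >= a.
Enumerate a = 1..51, b in [-a, a]:
  a=1: (1, 0, 1969)  [1]
  a=2: (2, 2, 985)  [1]
  a=3..4: none
  a=5: (5, -2, 394), (5, 2, 394)  [2]
  a=6..9: none
  a=10: (10, -2, 197), (10, 2, 197)  [2]
  a=11: (11, 0, 179)  [1]
  a=12..18: none
  a=19: (19, -16, 107), (19, 16, 107)  [2]
  a=20..21: none
  a=22: (22, 22, 95)  [1]
  a=23: (23, -6, 86), (23, 6, 86)  [2]
  a=24: none
  a=25: (25, -18, 82), (25, 18, 82)  [2]
  a=26..37: none
  a=38: (38, -22, 55), (38, 22, 55)  [2]
  a=39..40: none
  a=41: (41, -18, 50), (41, 18, 50)  [2]
  a=42: none
  a=43: (43, -6, 46), (43, 6, 46)  [2]
  a=44..51: none
Total reduced forms: 1 + 1 + 2 + 2 + 1 + 2 + 1 + 2 + 2 + 2 + 2 + 2 = 20
h = 20

20


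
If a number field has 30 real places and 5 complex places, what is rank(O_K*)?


By Dirichlet's unit theorem:
rank = r1 + r2 - 1
= 30 + 5 - 1
= 34

34


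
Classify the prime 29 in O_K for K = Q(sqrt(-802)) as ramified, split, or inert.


K = Q(sqrt(-802)). Since d mod 4 = 2, disc(K) = -3208.
Check p | disc: -3208 mod 29 = 11.
p does not divide disc. Compute Legendre symbol (d/p):
10^((29-1)/2) mod 29 = -1
(d/p) = -1, so p is inert: (p) stays prime with e=1, f=2, g=1.
Therefore p is inert.

inert


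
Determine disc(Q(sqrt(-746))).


For K = Q(sqrt(d)) with d squarefree: disc(K) = d if d = 1 mod 4, and disc(K) = 4d if d = 2 or 3 mod 4.
Here d = -746, and d mod 4 = 2.
d = 2 mod 4, not 1 (O_K = Z[sqrt(d)]), so disc(K) = 4d = 4 * (-746) = -2984

-2984


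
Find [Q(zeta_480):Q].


The degree equals Euler's totient phi(480).
480 = 2^5 * 3 * 5
phi(480) = 128

128


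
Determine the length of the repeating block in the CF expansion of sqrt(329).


Run the CF algorithm for sqrt(329).
a_0 = floor(sqrt(329)) = 18; set m_0=0, q_0=1.
Recurrence: m' = q*a - m,  q' = (d - m'^2)/q,  a' = floor((a_0 + m')/q').
  step 1: m=18, q=5, a=7
  step 2: m=17, q=8, a=4
  step 3: m=15, q=13, a=2
  step 4: m=11, q=16, a=1
  step 5: m=5, q=19, a=1
  step 6: m=14, q=7, a=4
  step 7: m=14, q=19, a=1
  step 8: m=5, q=16, a=1
  step 9: m=11, q=13, a=2
  step 10: m=15, q=8, a=4
  step 11: m=17, q=5, a=7
  step 12: m=18, q=1, a=36
a_12 = 2*a_0 = 36, so the period closes here.
sqrt(329) = [18; 7, 4, 2, 1, 1, 4, 1, 1, 2, 4, 7, 36]
Period length = 12

12
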